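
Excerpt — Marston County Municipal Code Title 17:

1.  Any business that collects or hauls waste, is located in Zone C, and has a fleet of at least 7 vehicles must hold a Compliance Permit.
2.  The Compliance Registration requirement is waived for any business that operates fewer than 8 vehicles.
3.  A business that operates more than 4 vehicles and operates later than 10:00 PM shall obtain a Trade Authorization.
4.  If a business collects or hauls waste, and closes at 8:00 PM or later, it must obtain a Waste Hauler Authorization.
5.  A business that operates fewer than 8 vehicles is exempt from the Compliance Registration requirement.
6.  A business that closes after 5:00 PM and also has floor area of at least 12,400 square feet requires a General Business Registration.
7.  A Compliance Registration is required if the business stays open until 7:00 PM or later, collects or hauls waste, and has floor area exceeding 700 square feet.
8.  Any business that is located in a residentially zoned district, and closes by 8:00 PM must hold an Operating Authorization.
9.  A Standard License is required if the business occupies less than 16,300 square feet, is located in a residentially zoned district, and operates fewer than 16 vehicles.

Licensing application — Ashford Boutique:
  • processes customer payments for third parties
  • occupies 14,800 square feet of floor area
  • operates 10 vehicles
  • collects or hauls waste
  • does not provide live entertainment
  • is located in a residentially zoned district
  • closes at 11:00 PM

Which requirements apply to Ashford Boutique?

Compliance Registration, General Business Registration, Standard License, Trade Authorization, Waste Hauler Authorization

1. collects or hauls waste; is located in a residentially zoned district (not: is located in Zone C); vehicles 10 ≥ 7 → Compliance Permit not required.
2. vehicles 10 ≥ 8 → Compliance Registration exemption does not apply.
3. vehicles 10 > 4; closes 11:00 PM, after 10:00 PM → Trade Authorization required.
4. collects or hauls waste; closes 11:00 PM, after 8:00 PM → Waste Hauler Authorization required.
5. vehicles 10 ≥ 8 → Compliance Registration exemption does not apply.
6. closes 11:00 PM, after 5:00 PM; floor area 14,800 square feet ≥ 12,400 square feet → General Business Registration required.
7. closes 11:00 PM, after 7:00 PM; collects or hauls waste; floor area 14,800 square feet > 700 square feet → Compliance Registration required.
8. is located in a residentially zoned district; closes 11:00 PM, after 8:00 PM → Operating Authorization not required.
9. floor area 14,800 square feet < 16,300 square feet; is located in a residentially zoned district; vehicles 10 < 16 → Standard License required.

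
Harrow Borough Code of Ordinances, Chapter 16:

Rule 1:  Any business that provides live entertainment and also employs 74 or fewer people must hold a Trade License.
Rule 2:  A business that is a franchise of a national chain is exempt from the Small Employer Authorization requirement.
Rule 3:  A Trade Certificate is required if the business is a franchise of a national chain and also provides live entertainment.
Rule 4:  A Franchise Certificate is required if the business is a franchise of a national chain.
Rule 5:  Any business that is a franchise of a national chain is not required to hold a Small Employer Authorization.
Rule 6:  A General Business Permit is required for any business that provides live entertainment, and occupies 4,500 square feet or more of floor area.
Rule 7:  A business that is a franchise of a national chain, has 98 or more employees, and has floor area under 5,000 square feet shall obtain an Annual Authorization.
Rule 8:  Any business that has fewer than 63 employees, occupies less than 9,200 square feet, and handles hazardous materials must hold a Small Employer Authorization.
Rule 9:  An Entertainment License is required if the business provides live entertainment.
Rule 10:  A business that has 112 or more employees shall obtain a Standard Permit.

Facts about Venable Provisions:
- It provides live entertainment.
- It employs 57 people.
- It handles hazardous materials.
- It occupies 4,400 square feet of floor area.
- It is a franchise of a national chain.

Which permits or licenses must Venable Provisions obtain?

Entertainment License, Franchise Certificate, Trade Certificate, Trade License

Rule 1: provides live entertainment; employees 57 ≤ 74 → Trade License required.
Rule 2: is a franchise of a national chain → exempt from Small Employer Authorization.
Rule 3: is a franchise of a national chain; provides live entertainment → Trade Certificate required.
Rule 4: is a franchise of a national chain → Franchise Certificate required.
Rule 5: is a franchise of a national chain → exempt from Small Employer Authorization.
Rule 6: provides live entertainment; floor area 4,400 square feet < 4,500 square feet → General Business Permit not required.
Rule 7: is a franchise of a national chain; employees 57 < 98; floor area 4,400 square feet < 5,000 square feet → Annual Authorization not required.
Rule 8: employees 57 < 63; floor area 4,400 square feet < 9,200 square feet; handles hazardous materials → Small Employer Authorization required.
Rule 9: provides live entertainment → Entertainment License required.
Rule 10: employees 57 < 112 → Standard Permit not required.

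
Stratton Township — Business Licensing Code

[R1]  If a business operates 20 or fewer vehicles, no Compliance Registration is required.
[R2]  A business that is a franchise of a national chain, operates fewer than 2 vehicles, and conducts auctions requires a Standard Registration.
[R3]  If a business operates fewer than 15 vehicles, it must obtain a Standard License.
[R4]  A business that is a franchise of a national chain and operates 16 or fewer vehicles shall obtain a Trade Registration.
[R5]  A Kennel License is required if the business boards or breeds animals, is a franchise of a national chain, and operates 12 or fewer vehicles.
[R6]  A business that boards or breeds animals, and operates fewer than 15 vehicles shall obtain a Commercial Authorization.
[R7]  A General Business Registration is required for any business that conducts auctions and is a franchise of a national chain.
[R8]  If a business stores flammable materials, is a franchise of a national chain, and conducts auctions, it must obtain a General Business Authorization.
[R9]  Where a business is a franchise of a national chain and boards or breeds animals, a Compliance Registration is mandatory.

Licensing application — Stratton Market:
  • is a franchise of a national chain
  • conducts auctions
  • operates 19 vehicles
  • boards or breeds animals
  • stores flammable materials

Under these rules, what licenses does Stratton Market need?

[R1] vehicles 19 ≤ 20 → exempt from Compliance Registration.
[R2] is a franchise of a national chain; vehicles 19 ≥ 2; conducts auctions → Standard Registration not required.
[R3] vehicles 19 ≥ 15 → Standard License not required.
[R4] is a franchise of a national chain; vehicles 19 > 16 → Trade Registration not required.
[R5] boards or breeds animals; is a franchise of a national chain; vehicles 19 > 12 → Kennel License not required.
[R6] boards or breeds animals; vehicles 19 ≥ 15 → Commercial Authorization not required.
[R7] conducts auctions; is a franchise of a national chain → General Business Registration required.
[R8] stores flammable materials; is a franchise of a national chain; conducts auctions → General Business Authorization required.
[R9] is a franchise of a national chain; boards or breeds animals → Compliance Registration required.

General Business Authorization, General Business Registration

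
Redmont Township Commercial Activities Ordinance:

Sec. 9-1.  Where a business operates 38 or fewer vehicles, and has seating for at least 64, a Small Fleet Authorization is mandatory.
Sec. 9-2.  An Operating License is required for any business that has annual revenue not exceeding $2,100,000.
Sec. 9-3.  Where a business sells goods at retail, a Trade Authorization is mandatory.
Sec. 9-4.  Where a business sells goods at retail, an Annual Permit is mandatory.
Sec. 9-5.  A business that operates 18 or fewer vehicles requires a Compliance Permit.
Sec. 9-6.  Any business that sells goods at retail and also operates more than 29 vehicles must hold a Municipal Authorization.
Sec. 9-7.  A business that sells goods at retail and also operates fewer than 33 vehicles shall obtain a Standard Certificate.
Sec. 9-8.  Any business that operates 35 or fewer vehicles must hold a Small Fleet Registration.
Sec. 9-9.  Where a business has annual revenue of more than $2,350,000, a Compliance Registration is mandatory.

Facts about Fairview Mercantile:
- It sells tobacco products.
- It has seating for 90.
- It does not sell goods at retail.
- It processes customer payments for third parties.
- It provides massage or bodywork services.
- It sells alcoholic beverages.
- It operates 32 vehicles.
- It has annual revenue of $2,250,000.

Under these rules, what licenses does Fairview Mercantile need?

Small Fleet Authorization, Small Fleet Registration

Sec. 9-1. vehicles 32 ≤ 38; seating 90 ≥ 64 → Small Fleet Authorization required.
Sec. 9-2. revenue $2,250,000 > $2,100,000 → Operating License not required.
Sec. 9-3. does not sell goods at retail → Trade Authorization not required.
Sec. 9-4. does not sell goods at retail → Annual Permit not required.
Sec. 9-5. vehicles 32 > 18 → Compliance Permit not required.
Sec. 9-6. does not sell goods at retail; vehicles 32 > 29 → Municipal Authorization not required.
Sec. 9-7. does not sell goods at retail; vehicles 32 < 33 → Standard Certificate not required.
Sec. 9-8. vehicles 32 ≤ 35 → Small Fleet Registration required.
Sec. 9-9. revenue $2,250,000 ≤ $2,350,000 → Compliance Registration not required.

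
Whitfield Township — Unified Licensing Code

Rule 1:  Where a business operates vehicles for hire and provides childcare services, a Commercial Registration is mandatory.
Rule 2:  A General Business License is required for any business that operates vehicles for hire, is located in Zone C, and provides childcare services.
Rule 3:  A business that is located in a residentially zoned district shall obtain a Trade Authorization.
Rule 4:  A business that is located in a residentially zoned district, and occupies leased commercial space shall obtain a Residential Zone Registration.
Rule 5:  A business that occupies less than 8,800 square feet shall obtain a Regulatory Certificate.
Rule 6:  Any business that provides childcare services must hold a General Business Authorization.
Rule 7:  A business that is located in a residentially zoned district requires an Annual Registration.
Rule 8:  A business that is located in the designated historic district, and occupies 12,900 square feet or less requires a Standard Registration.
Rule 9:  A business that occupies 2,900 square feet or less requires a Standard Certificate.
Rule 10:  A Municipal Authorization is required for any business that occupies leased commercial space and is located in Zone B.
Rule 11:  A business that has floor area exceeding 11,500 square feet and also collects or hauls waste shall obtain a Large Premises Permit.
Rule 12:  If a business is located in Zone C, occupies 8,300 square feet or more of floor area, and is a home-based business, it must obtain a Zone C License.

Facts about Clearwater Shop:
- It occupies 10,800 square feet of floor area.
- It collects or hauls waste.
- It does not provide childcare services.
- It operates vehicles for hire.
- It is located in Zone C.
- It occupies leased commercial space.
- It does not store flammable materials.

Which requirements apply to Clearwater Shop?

Rule 1: operates vehicles for hire; does not provide childcare services → Commercial Registration not required.
Rule 2: operates vehicles for hire; is located in Zone C; does not provide childcare services → General Business License not required.
Rule 3: is located in Zone C (not: is located in a residentially zoned district) → Trade Authorization not required.
Rule 4: is located in Zone C (not: is located in a residentially zoned district); occupies leased commercial space → Residential Zone Registration not required.
Rule 5: floor area 10,800 square feet ≥ 8,800 square feet → Regulatory Certificate not required.
Rule 6: does not provide childcare services → General Business Authorization not required.
Rule 7: is located in Zone C (not: is located in a residentially zoned district) → Annual Registration not required.
Rule 8: is located in Zone C (not: is located in the designated historic district); floor area 10,800 square feet ≤ 12,900 square feet → Standard Registration not required.
Rule 9: floor area 10,800 square feet > 2,900 square feet → Standard Certificate not required.
Rule 10: occupies leased commercial space; is located in Zone C (not: is located in Zone B) → Municipal Authorization not required.
Rule 11: floor area 10,800 square feet ≤ 11,500 square feet; collects or hauls waste → Large Premises Permit not required.
Rule 12: is located in Zone C; floor area 10,800 square feet ≥ 8,300 square feet; occupies leased commercial space (not: is a home-based business) → Zone C License not required.

None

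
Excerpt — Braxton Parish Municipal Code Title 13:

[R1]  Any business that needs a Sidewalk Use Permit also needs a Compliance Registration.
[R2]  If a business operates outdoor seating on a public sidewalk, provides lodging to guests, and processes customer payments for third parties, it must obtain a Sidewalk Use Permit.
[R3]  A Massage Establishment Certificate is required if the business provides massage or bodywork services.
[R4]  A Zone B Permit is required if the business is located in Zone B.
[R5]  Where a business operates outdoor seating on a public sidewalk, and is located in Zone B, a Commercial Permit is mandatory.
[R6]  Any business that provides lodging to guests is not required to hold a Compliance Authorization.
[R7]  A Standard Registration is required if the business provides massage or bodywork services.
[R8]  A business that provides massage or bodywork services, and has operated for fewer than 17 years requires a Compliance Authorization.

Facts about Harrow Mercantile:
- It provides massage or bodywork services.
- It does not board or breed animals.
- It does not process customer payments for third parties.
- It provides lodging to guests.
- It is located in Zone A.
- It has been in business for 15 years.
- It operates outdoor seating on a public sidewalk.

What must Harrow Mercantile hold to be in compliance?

Massage Establishment Certificate, Standard Registration

[R1] Sidewalk Use Permit is not required → no effect.
[R2] operates outdoor seating on a public sidewalk; provides lodging to guests; does not process customer payments for third parties → Sidewalk Use Permit not required.
[R3] provides massage or bodywork services → Massage Establishment Certificate required.
[R4] is located in Zone A (not: is located in Zone B) → Zone B Permit not required.
[R5] operates outdoor seating on a public sidewalk; is located in Zone A (not: is located in Zone B) → Commercial Permit not required.
[R6] provides lodging to guests → exempt from Compliance Authorization.
[R7] provides massage or bodywork services → Standard Registration required.
[R8] provides massage or bodywork services; years in business 15 < 17 → Compliance Authorization required.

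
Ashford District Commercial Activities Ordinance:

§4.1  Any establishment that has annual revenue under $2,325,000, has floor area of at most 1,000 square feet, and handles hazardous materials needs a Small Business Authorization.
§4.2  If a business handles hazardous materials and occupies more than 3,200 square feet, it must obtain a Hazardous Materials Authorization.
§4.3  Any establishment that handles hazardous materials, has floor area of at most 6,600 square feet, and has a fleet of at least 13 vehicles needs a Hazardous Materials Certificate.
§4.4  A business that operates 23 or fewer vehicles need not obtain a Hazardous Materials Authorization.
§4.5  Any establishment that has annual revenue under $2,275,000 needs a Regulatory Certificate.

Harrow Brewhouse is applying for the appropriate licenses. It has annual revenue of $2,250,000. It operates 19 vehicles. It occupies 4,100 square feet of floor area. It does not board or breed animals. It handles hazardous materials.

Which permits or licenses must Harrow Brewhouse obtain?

§4.1 revenue $2,250,000 < $2,325,000; floor area 4,100 square feet > 1,000 square feet; handles hazardous materials → Small Business Authorization not required.
§4.2 handles hazardous materials; floor area 4,100 square feet > 3,200 square feet → Hazardous Materials Authorization required.
§4.3 handles hazardous materials; floor area 4,100 square feet ≤ 6,600 square feet; vehicles 19 ≥ 13 → Hazardous Materials Certificate required.
§4.4 vehicles 19 ≤ 23 → exempt from Hazardous Materials Authorization.
§4.5 revenue $2,250,000 < $2,275,000 → Regulatory Certificate required.

Hazardous Materials Certificate, Regulatory Certificate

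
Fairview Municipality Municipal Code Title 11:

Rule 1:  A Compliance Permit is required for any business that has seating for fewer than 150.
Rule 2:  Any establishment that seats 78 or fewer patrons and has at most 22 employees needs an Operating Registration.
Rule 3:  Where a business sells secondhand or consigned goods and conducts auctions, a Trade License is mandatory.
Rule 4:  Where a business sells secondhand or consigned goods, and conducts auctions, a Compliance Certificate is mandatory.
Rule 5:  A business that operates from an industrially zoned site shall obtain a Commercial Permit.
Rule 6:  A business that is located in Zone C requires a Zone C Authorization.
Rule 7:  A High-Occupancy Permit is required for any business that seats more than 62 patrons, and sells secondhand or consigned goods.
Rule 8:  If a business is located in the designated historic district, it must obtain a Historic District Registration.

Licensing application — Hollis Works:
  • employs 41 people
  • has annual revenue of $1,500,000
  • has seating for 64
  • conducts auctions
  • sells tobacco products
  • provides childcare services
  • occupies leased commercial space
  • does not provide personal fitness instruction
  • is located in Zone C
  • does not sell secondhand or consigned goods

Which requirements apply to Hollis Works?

Rule 1: seating 64 < 150 → Compliance Permit required.
Rule 2: seating 64 ≤ 78; employees 41 > 22 → Operating Registration not required.
Rule 3: does not sell secondhand or consigned goods; conducts auctions → Trade License not required.
Rule 4: does not sell secondhand or consigned goods; conducts auctions → Compliance Certificate not required.
Rule 5: occupies leased commercial space (not: operates from an industrially zoned site) → Commercial Permit not required.
Rule 6: is located in Zone C → Zone C Authorization required.
Rule 7: seating 64 > 62; does not sell secondhand or consigned goods → High-Occupancy Permit not required.
Rule 8: is located in Zone C (not: is located in the designated historic district) → Historic District Registration not required.

Compliance Permit, Zone C Authorization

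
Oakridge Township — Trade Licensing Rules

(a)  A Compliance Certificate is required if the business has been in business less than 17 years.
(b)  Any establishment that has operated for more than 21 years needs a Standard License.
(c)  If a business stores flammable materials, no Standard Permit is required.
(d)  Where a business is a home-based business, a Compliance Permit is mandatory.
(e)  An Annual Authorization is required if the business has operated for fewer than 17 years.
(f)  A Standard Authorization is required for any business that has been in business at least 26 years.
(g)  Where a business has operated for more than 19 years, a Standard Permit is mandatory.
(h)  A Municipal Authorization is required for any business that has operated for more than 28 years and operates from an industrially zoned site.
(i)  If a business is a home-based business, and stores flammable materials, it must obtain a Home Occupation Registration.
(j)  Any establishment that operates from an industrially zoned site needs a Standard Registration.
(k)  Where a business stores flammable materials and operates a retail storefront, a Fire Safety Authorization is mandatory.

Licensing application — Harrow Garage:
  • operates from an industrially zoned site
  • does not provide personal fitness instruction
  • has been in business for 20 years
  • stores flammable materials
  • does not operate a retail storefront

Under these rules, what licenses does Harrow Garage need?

(a) years in business 20 ≥ 17 → Compliance Certificate not required.
(b) years in business 20 ≤ 21 → Standard License not required.
(c) stores flammable materials → exempt from Standard Permit.
(d) operates from an industrially zoned site (not: is a home-based business) → Compliance Permit not required.
(e) years in business 20 ≥ 17 → Annual Authorization not required.
(f) years in business 20 < 26 → Standard Authorization not required.
(g) years in business 20 > 19 → Standard Permit required.
(h) years in business 20 ≤ 28; operates from an industrially zoned site → Municipal Authorization not required.
(i) operates from an industrially zoned site (not: is a home-based business); stores flammable materials → Home Occupation Registration not required.
(j) operates from an industrially zoned site → Standard Registration required.
(k) stores flammable materials; does not operate a retail storefront → Fire Safety Authorization not required.

Standard Registration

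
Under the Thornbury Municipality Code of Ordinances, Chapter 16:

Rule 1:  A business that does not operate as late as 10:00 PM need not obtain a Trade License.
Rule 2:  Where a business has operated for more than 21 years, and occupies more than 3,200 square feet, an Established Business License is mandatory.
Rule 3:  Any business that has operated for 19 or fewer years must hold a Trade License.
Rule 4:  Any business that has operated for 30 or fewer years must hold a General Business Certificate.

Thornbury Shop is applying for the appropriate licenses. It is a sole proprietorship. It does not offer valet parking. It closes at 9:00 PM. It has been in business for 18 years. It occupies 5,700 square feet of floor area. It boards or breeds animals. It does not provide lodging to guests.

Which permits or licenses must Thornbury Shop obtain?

Rule 1: closes 9:00 PM, at/before 10:00 PM → exempt from Trade License.
Rule 2: years in business 18 ≤ 21; floor area 5,700 square feet > 3,200 square feet → Established Business License not required.
Rule 3: years in business 18 ≤ 19 → Trade License required.
Rule 4: years in business 18 ≤ 30 → General Business Certificate required.

General Business Certificate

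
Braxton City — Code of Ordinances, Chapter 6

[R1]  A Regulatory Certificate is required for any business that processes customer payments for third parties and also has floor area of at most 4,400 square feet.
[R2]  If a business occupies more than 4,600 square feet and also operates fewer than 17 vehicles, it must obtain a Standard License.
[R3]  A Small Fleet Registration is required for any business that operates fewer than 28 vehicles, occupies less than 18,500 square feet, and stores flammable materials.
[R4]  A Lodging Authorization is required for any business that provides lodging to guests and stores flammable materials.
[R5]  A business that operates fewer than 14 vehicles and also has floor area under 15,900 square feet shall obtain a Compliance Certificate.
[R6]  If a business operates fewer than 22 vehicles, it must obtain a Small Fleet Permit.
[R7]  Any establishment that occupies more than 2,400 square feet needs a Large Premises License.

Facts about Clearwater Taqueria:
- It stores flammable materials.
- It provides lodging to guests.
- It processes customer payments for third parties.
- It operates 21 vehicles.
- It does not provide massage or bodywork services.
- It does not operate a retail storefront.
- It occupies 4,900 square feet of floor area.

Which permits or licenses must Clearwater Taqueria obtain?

Large Premises License, Lodging Authorization, Small Fleet Permit, Small Fleet Registration

[R1] processes customer payments for third parties; floor area 4,900 square feet > 4,400 square feet → Regulatory Certificate not required.
[R2] floor area 4,900 square feet > 4,600 square feet; vehicles 21 ≥ 17 → Standard License not required.
[R3] vehicles 21 < 28; floor area 4,900 square feet < 18,500 square feet; stores flammable materials → Small Fleet Registration required.
[R4] provides lodging to guests; stores flammable materials → Lodging Authorization required.
[R5] vehicles 21 ≥ 14; floor area 4,900 square feet < 15,900 square feet → Compliance Certificate not required.
[R6] vehicles 21 < 22 → Small Fleet Permit required.
[R7] floor area 4,900 square feet > 2,400 square feet → Large Premises License required.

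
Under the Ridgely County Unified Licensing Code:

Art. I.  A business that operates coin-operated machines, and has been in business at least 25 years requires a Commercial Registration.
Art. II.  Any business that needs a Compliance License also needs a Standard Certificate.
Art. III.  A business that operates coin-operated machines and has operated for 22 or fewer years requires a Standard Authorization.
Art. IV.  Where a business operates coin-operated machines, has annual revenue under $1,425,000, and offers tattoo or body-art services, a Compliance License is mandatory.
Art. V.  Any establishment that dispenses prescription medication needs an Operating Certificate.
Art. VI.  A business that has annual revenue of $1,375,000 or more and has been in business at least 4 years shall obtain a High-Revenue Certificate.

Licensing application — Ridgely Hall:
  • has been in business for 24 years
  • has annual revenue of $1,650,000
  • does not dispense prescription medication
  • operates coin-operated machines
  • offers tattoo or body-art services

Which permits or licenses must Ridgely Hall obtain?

Art. I. operates coin-operated machines; years in business 24 < 25 → Commercial Registration not required.
Art. II. Compliance License is not required → no effect.
Art. III. operates coin-operated machines; years in business 24 > 22 → Standard Authorization not required.
Art. IV. operates coin-operated machines; revenue $1,650,000 ≥ $1,425,000; offers tattoo or body-art services → Compliance License not required.
Art. V. does not dispense prescription medication → Operating Certificate not required.
Art. VI. revenue $1,650,000 ≥ $1,375,000; years in business 24 ≥ 4 → High-Revenue Certificate required.

High-Revenue Certificate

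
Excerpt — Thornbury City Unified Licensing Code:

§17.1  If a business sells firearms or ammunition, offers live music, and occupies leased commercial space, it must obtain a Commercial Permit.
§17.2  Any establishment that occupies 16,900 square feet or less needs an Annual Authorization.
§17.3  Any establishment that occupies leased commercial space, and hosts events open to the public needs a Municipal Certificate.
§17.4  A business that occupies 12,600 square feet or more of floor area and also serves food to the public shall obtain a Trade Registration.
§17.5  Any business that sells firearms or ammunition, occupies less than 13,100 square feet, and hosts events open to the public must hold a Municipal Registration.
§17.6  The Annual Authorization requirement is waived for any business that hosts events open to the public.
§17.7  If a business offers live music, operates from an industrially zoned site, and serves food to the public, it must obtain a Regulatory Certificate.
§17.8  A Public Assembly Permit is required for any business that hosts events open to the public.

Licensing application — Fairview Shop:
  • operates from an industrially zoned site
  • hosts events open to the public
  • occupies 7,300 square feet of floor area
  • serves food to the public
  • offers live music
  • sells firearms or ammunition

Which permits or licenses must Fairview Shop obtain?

Municipal Registration, Public Assembly Permit, Regulatory Certificate

§17.1 sells firearms or ammunition; offers live music; operates from an industrially zoned site (not: occupies leased commercial space) → Commercial Permit not required.
§17.2 floor area 7,300 square feet ≤ 16,900 square feet → Annual Authorization required.
§17.3 operates from an industrially zoned site (not: occupies leased commercial space); hosts events open to the public → Municipal Certificate not required.
§17.4 floor area 7,300 square feet < 12,600 square feet; serves food to the public → Trade Registration not required.
§17.5 sells firearms or ammunition; floor area 7,300 square feet < 13,100 square feet; hosts events open to the public → Municipal Registration required.
§17.6 hosts events open to the public → exempt from Annual Authorization.
§17.7 offers live music; operates from an industrially zoned site; serves food to the public → Regulatory Certificate required.
§17.8 hosts events open to the public → Public Assembly Permit required.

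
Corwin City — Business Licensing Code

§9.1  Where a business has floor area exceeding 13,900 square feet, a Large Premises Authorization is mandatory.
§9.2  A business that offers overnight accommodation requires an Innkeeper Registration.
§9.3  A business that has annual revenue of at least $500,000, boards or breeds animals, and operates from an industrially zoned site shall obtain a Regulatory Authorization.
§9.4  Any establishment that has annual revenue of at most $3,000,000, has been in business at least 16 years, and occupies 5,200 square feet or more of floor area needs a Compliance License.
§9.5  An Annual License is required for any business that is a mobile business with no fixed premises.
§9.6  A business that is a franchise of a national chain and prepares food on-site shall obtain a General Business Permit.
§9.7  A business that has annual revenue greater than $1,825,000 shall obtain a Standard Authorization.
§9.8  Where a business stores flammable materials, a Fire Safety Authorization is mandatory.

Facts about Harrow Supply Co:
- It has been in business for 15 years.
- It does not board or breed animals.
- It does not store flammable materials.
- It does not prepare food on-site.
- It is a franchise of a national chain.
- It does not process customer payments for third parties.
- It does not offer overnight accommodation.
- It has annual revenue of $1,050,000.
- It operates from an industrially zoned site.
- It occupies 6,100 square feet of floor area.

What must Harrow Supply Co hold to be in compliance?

§9.1 floor area 6,100 square feet ≤ 13,900 square feet → Large Premises Authorization not required.
§9.2 does not offer overnight accommodation → Innkeeper Registration not required.
§9.3 revenue $1,050,000 ≥ $500,000; does not board or breed animals; operates from an industrially zoned site → Regulatory Authorization not required.
§9.4 revenue $1,050,000 ≤ $3,000,000; years in business 15 < 16; floor area 6,100 square feet ≥ 5,200 square feet → Compliance License not required.
§9.5 operates from an industrially zoned site (not: is a mobile business with no fixed premises) → Annual License not required.
§9.6 is a franchise of a national chain; does not prepare food on-site → General Business Permit not required.
§9.7 revenue $1,050,000 ≤ $1,825,000 → Standard Authorization not required.
§9.8 does not store flammable materials → Fire Safety Authorization not required.

None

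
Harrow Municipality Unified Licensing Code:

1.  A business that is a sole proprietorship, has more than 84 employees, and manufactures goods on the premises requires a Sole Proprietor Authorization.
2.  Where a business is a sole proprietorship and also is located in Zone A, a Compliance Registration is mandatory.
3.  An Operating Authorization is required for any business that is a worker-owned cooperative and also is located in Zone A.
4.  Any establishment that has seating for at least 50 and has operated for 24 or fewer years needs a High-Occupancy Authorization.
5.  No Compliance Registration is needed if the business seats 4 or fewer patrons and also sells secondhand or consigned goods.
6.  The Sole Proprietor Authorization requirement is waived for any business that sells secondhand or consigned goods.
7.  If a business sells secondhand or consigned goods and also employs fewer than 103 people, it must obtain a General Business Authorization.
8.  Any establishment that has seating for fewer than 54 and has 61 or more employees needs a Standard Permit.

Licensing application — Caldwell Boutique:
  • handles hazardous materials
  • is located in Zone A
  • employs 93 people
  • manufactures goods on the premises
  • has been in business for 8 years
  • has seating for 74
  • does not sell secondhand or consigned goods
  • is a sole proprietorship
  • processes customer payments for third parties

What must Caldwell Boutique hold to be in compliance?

Compliance Registration, High-Occupancy Authorization, Sole Proprietor Authorization

1. is a sole proprietorship; employees 93 > 84; manufactures goods on the premises → Sole Proprietor Authorization required.
2. is a sole proprietorship; is located in Zone A → Compliance Registration required.
3. is a sole proprietorship (not: is a worker-owned cooperative); is located in Zone A → Operating Authorization not required.
4. seating 74 ≥ 50; years in business 8 ≤ 24 → High-Occupancy Authorization required.
5. seating 74 > 4; does not sell secondhand or consigned goods → Compliance Registration exemption does not apply.
6. does not sell secondhand or consigned goods → Sole Proprietor Authorization exemption does not apply.
7. does not sell secondhand or consigned goods; employees 93 < 103 → General Business Authorization not required.
8. seating 74 ≥ 54; employees 93 ≥ 61 → Standard Permit not required.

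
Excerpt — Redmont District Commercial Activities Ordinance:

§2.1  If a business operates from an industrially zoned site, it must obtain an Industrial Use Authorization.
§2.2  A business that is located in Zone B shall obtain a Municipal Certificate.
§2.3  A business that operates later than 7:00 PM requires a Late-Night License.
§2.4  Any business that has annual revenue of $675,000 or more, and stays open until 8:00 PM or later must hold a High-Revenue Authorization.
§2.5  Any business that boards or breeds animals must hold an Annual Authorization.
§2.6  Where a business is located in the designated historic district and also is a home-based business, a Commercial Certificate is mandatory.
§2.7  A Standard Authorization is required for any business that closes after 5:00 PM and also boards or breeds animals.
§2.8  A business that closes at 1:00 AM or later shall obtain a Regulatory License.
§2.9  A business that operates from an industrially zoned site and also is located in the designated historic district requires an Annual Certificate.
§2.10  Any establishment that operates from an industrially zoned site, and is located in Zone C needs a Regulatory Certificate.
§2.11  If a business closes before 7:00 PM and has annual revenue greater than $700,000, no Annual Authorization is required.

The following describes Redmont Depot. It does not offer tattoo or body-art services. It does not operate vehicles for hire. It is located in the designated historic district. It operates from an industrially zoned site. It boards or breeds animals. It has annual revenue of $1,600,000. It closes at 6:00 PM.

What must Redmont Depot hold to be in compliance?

§2.1 operates from an industrially zoned site → Industrial Use Authorization required.
§2.2 is located in the designated historic district (not: is located in Zone B) → Municipal Certificate not required.
§2.3 closes 6:00 PM, at/before 7:00 PM → Late-Night License not required.
§2.4 revenue $1,600,000 ≥ $675,000; closes 6:00 PM, at/before 8:00 PM → High-Revenue Authorization not required.
§2.5 boards or breeds animals → Annual Authorization required.
§2.6 is located in the designated historic district; operates from an industrially zoned site (not: is a home-based business) → Commercial Certificate not required.
§2.7 closes 6:00 PM, after 5:00 PM; boards or breeds animals → Standard Authorization required.
§2.8 closes 6:00 PM, at/before 1:00 AM → Regulatory License not required.
§2.9 operates from an industrially zoned site; is located in the designated historic district → Annual Certificate required.
§2.10 operates from an industrially zoned site; is located in the designated historic district (not: is located in Zone C) → Regulatory Certificate not required.
§2.11 closes 6:00 PM, at/before 7:00 PM; revenue $1,600,000 > $700,000 → exempt from Annual Authorization.

Annual Certificate, Industrial Use Authorization, Standard Authorization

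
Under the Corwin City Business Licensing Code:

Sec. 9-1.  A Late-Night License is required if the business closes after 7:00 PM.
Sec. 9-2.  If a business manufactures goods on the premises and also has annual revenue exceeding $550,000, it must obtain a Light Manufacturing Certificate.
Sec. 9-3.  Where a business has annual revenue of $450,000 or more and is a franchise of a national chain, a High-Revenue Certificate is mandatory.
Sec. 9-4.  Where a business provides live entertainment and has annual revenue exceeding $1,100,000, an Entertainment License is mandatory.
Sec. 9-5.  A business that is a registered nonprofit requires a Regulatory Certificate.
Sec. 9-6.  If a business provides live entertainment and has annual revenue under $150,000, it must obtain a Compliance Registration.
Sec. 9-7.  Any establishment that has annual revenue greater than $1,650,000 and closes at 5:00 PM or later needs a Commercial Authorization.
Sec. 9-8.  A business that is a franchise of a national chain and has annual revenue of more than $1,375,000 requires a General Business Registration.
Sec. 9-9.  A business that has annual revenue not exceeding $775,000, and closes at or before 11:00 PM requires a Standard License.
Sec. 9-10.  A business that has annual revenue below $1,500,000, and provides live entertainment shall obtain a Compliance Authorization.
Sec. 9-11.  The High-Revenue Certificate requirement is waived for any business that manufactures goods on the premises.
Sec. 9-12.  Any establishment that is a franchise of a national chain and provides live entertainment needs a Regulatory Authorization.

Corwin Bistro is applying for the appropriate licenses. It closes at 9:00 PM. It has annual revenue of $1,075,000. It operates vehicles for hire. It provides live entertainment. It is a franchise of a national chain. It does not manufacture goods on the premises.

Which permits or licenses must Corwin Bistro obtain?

Compliance Authorization, High-Revenue Certificate, Late-Night License, Regulatory Authorization

Sec. 9-1. closes 9:00 PM, after 7:00 PM → Late-Night License required.
Sec. 9-2. does not manufacture goods on the premises; revenue $1,075,000 > $550,000 → Light Manufacturing Certificate not required.
Sec. 9-3. revenue $1,075,000 ≥ $450,000; is a franchise of a national chain → High-Revenue Certificate required.
Sec. 9-4. provides live entertainment; revenue $1,075,000 ≤ $1,100,000 → Entertainment License not required.
Sec. 9-5. is a franchise of a national chain (not: is a registered nonprofit) → Regulatory Certificate not required.
Sec. 9-6. provides live entertainment; revenue $1,075,000 ≥ $150,000 → Compliance Registration not required.
Sec. 9-7. revenue $1,075,000 ≤ $1,650,000; closes 9:00 PM, after 5:00 PM → Commercial Authorization not required.
Sec. 9-8. is a franchise of a national chain; revenue $1,075,000 ≤ $1,375,000 → General Business Registration not required.
Sec. 9-9. revenue $1,075,000 > $775,000; closes 9:00 PM, at/before 11:00 PM → Standard License not required.
Sec. 9-10. revenue $1,075,000 < $1,500,000; provides live entertainment → Compliance Authorization required.
Sec. 9-11. does not manufacture goods on the premises → High-Revenue Certificate exemption does not apply.
Sec. 9-12. is a franchise of a national chain; provides live entertainment → Regulatory Authorization required.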